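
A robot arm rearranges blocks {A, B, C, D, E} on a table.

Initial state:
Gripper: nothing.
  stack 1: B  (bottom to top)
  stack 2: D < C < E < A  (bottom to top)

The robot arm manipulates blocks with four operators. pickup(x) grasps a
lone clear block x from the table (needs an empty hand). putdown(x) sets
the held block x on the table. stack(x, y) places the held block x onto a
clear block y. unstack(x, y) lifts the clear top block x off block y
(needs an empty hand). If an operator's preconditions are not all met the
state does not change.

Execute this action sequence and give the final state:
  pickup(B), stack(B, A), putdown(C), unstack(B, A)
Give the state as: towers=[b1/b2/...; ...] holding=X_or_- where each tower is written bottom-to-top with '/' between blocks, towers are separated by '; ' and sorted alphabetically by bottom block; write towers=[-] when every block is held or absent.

towers=[D/C/E/A] holding=B

step 1 (pickup(B)): towers=[D/C/E/A] holding=B
step 2 (stack(B, A)): towers=[D/C/E/A/B] holding=-
step 3 (putdown(C)) [no-op]: towers=[D/C/E/A/B] holding=-
step 4 (unstack(B, A)): towers=[D/C/E/A] holding=B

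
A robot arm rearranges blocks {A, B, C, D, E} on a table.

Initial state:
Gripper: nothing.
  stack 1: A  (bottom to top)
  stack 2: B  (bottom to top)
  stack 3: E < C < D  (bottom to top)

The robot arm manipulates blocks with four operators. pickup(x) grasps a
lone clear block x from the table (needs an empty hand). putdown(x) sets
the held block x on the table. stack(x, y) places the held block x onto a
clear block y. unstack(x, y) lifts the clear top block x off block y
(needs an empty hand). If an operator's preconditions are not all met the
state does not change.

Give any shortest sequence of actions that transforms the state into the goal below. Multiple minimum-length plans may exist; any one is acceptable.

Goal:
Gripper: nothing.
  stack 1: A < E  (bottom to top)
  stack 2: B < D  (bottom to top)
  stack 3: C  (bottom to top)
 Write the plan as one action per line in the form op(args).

step 1 (unstack(D, C)): towers=[A; B; E/C] holding=D
step 2 (stack(D, B)): towers=[A; B/D; E/C] holding=-
step 3 (unstack(C, E)): towers=[A; B/D; E] holding=C
step 4 (putdown(C)): towers=[A; B/D; C; E] holding=-
step 5 (pickup(E)): towers=[A; B/D; C] holding=E
step 6 (stack(E, A)): towers=[A/E; B/D; C] holding=-
goal check: towers=[A/E; B/D; C] holding=- — reached (length 6, optimal by BFS)

unstack(D, C)
stack(D, B)
unstack(C, E)
putdown(C)
pickup(E)
stack(E, A)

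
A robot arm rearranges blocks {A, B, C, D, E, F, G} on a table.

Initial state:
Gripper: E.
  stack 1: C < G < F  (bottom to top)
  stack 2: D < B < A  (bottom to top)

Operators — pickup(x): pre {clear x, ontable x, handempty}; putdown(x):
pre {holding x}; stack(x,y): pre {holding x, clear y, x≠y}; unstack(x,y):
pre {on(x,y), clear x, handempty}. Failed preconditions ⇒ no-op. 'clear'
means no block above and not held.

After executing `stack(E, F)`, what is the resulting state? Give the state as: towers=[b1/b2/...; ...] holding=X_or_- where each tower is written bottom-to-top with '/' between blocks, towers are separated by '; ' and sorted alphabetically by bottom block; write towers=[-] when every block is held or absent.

before: towers=[C/G/F; D/B/A] holding=E
pre[stack(E, F)]: holding(E) yes, clear(F) yes, E≠F yes
all met → apply stack(E, F)
after:  towers=[C/G/F/E; D/B/A] holding=-

towers=[C/G/F/E; D/B/A] holding=-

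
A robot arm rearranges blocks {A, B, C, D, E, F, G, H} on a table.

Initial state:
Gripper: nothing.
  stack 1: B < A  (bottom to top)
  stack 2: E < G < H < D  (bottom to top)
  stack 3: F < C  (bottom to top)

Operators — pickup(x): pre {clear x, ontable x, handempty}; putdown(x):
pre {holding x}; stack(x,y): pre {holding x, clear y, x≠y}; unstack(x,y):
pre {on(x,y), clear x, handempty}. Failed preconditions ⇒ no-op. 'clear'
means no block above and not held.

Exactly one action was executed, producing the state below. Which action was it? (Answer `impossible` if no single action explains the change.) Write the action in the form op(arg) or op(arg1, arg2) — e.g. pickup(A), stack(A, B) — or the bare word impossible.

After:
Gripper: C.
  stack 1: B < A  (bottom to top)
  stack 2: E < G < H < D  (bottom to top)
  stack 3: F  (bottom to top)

unstack(C, F)

target: towers=[B/A; E/G/H/D; F] holding=C
     unstack(A, B) → towers=[B; E/G/H/D; F/C] holding=A
     unstack(D, H) → towers=[B/A; E/G/H; F/C] holding=D
     unstack(C, F) → towers=[B/A; E/G/H/D; F] holding=C  ← match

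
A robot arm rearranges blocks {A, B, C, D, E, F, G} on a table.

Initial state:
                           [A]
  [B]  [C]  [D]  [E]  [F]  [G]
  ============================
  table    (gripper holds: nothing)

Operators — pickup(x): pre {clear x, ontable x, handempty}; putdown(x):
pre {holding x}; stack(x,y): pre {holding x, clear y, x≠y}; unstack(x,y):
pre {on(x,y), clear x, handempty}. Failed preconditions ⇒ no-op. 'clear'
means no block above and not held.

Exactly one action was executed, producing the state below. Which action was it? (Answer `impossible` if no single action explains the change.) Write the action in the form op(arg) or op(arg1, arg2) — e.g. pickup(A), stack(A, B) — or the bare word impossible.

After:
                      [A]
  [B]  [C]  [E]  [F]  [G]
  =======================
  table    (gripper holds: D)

target: towers=[B; C; E; F; G/A] holding=D
         pickup(B) → towers=[C; D; E; F; G/A] holding=B
         pickup(F) → towers=[B; C; D; E; G/A] holding=F
         pickup(D) → towers=[B; C; E; F; G/A] holding=D  ← match
     unstack(A, G) → towers=[B; C; D; E; F; G] holding=A
         pickup(E) → towers=[B; C; D; F; G/A] holding=E
         pickup(C) → towers=[B; D; E; F; G/A] holding=C

pickup(D)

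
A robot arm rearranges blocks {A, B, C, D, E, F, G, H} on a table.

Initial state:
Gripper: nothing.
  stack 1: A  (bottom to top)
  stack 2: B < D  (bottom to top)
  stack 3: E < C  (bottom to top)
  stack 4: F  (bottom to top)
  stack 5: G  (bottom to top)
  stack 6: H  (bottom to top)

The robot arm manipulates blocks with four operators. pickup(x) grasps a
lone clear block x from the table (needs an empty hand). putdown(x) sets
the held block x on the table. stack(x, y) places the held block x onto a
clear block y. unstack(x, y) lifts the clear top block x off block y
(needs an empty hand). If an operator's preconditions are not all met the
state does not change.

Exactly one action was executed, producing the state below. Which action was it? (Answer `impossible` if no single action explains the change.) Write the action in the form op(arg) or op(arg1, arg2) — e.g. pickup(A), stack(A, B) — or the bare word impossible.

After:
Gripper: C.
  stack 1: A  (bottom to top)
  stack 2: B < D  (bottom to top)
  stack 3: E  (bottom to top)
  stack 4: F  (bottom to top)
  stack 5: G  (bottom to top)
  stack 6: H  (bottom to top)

unstack(C, E)

target: towers=[A; B/D; E; F; G; H] holding=C
         pickup(G) → towers=[A; B/D; E/C; F; H] holding=G
         pickup(A) → towers=[B/D; E/C; F; G; H] holding=A
         pickup(H) → towers=[A; B/D; E/C; F; G] holding=H
         pickup(F) → towers=[A; B/D; E/C; G; H] holding=F
     unstack(D, B) → towers=[A; B; E/C; F; G; H] holding=D
     unstack(C, E) → towers=[A; B/D; E; F; G; H] holding=C  ← match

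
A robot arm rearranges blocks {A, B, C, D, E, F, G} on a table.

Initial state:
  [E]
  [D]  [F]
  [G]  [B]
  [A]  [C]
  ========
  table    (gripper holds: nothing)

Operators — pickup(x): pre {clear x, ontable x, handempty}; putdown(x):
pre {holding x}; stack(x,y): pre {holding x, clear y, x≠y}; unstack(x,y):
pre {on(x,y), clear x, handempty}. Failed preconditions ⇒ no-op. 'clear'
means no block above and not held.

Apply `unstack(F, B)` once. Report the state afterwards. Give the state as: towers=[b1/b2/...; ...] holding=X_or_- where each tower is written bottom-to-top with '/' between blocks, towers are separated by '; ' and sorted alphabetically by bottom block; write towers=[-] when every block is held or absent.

towers=[A/G/D/E; C/B] holding=F

before: towers=[A/G/D/E; C/B/F] holding=-
pre[unstack(F, B)]: on(F,B) yes, clear(F) yes, handempty yes
all met → apply unstack(F, B)
after:  towers=[A/G/D/E; C/B] holding=F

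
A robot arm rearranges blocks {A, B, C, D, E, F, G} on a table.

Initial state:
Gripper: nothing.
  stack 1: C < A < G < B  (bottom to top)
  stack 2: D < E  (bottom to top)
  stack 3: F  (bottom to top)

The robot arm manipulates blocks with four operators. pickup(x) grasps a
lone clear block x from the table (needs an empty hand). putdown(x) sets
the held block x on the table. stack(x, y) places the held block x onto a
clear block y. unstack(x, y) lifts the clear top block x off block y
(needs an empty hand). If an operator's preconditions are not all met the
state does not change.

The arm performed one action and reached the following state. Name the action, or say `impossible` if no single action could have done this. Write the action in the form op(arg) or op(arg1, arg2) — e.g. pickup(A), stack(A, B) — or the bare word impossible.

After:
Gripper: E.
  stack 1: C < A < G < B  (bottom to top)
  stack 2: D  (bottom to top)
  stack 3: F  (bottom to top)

unstack(E, D)

target: towers=[C/A/G/B; D; F] holding=E
     unstack(B, G) → towers=[C/A/G; D/E; F] holding=B
         pickup(F) → towers=[C/A/G/B; D/E] holding=F
     unstack(E, D) → towers=[C/A/G/B; D; F] holding=E  ← match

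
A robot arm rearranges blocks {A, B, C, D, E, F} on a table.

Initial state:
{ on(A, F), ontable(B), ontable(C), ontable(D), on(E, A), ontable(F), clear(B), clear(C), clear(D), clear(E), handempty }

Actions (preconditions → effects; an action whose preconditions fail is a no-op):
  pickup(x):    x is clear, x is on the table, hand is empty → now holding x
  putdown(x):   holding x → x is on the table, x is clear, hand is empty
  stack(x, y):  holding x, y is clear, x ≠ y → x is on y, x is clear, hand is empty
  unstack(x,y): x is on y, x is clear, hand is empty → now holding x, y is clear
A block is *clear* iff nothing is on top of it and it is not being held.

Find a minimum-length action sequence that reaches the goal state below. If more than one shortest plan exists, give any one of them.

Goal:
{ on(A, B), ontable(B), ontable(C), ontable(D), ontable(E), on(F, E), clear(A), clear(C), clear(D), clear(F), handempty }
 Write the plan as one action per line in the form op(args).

unstack(E, A)
putdown(E)
unstack(A, F)
stack(A, B)
pickup(F)
stack(F, E)

step 1 (unstack(E, A)): towers=[B; C; D; F/A] holding=E
step 2 (putdown(E)): towers=[B; C; D; E; F/A] holding=-
step 3 (unstack(A, F)): towers=[B; C; D; E; F] holding=A
step 4 (stack(A, B)): towers=[B/A; C; D; E; F] holding=-
step 5 (pickup(F)): towers=[B/A; C; D; E] holding=F
step 6 (stack(F, E)): towers=[B/A; C; D; E/F] holding=-
goal check: towers=[B/A; C; D; E/F] holding=- — reached (length 6, optimal by BFS)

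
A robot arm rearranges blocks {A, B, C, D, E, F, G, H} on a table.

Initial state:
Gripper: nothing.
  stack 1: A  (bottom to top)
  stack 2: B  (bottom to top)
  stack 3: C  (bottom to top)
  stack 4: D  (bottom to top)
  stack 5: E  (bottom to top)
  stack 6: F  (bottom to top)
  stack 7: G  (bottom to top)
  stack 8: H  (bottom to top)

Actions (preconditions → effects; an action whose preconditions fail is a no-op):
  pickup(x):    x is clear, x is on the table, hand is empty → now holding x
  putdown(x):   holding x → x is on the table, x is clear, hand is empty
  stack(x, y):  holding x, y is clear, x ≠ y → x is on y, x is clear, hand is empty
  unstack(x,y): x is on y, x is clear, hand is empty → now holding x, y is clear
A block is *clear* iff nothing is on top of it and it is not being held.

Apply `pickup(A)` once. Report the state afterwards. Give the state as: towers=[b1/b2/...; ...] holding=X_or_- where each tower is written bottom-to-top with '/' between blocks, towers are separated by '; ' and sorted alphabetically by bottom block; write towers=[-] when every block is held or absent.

towers=[B; C; D; E; F; G; H] holding=A

before: towers=[A; B; C; D; E; F; G; H] holding=-
pre[pickup(A)]: clear(A) ✓, ontable(A) ✓, handempty ✓
all met → apply pickup(A)
after:  towers=[B; C; D; E; F; G; H] holding=A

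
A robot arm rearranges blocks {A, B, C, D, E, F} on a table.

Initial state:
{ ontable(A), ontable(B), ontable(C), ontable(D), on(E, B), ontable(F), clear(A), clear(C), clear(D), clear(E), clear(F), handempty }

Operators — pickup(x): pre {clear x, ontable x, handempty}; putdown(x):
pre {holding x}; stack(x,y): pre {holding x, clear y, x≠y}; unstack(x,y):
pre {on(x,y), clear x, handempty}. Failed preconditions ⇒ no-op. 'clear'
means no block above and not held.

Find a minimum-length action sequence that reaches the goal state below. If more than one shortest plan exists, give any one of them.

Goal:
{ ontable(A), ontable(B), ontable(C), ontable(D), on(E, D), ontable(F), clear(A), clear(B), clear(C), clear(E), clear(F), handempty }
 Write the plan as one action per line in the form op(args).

unstack(E, B)
stack(E, D)

step 1 (unstack(E, B)): towers=[A; B; C; D; F] holding=E
step 2 (stack(E, D)): towers=[A; B; C; D/E; F] holding=-
goal check: towers=[A; B; C; D/E; F] holding=- — reached (length 2, optimal by BFS)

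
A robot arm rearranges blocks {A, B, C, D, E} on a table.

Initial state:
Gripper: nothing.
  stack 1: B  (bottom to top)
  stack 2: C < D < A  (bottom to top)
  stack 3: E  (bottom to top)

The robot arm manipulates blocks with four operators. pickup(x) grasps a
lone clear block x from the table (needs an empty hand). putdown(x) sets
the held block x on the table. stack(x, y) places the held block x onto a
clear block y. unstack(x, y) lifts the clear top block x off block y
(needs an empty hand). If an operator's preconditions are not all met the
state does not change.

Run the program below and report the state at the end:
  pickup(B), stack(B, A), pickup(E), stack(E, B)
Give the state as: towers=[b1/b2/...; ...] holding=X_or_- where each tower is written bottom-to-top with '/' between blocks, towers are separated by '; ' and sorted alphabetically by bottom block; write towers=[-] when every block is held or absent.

towers=[C/D/A/B/E] holding=-

step 1 (pickup(B)): towers=[C/D/A; E] holding=B
step 2 (stack(B, A)): towers=[C/D/A/B; E] holding=-
step 3 (pickup(E)): towers=[C/D/A/B] holding=E
step 4 (stack(E, B)): towers=[C/D/A/B/E] holding=-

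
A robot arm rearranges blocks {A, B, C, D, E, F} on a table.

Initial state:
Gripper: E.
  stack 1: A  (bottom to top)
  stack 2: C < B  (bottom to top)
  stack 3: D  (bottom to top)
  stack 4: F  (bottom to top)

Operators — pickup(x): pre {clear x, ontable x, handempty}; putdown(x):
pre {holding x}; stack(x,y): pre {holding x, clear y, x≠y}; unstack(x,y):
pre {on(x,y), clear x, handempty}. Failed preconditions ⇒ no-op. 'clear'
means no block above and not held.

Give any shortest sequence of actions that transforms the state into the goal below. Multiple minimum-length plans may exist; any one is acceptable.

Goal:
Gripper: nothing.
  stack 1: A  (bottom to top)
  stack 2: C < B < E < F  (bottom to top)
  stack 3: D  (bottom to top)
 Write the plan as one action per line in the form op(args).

step 1 (stack(E, B)): towers=[A; C/B/E; D; F] holding=-
step 2 (pickup(F)): towers=[A; C/B/E; D] holding=F
step 3 (stack(F, E)): towers=[A; C/B/E/F; D] holding=-
goal check: towers=[A; C/B/E/F; D] holding=- — reached (length 3, optimal by BFS)

stack(E, B)
pickup(F)
stack(F, E)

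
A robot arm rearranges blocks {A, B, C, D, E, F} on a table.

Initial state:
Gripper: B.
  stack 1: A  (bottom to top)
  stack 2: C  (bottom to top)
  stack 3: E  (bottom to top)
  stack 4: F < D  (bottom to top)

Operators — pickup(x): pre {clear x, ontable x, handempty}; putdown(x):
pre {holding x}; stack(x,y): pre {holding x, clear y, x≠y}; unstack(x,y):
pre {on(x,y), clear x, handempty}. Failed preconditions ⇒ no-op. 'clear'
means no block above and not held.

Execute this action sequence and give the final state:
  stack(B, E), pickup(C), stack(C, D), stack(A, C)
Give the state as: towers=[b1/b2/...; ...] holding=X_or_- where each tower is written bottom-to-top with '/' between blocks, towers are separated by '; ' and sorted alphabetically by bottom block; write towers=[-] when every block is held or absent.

towers=[A; E/B; F/D/C] holding=-

step 1 (stack(B, E)): towers=[A; C; E/B; F/D] holding=-
step 2 (pickup(C)): towers=[A; E/B; F/D] holding=C
step 3 (stack(C, D)): towers=[A; E/B; F/D/C] holding=-
step 4 (stack(A, C)) [no-op]: towers=[A; E/B; F/D/C] holding=-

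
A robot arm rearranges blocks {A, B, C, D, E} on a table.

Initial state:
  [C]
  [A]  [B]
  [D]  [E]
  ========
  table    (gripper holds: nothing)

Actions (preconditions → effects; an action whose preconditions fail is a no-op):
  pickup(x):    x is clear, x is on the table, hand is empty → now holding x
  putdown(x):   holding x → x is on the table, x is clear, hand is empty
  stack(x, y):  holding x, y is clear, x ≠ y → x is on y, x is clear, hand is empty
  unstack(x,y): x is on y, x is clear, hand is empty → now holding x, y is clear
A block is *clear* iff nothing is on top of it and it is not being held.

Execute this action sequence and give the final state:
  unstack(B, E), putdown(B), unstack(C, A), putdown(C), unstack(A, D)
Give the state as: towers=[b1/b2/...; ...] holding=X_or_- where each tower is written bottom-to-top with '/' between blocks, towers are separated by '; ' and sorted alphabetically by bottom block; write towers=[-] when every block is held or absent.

towers=[B; C; D; E] holding=A

step 1 (unstack(B, E)): towers=[D/A/C; E] holding=B
step 2 (putdown(B)): towers=[B; D/A/C; E] holding=-
step 3 (unstack(C, A)): towers=[B; D/A; E] holding=C
step 4 (putdown(C)): towers=[B; C; D/A; E] holding=-
step 5 (unstack(A, D)): towers=[B; C; D; E] holding=A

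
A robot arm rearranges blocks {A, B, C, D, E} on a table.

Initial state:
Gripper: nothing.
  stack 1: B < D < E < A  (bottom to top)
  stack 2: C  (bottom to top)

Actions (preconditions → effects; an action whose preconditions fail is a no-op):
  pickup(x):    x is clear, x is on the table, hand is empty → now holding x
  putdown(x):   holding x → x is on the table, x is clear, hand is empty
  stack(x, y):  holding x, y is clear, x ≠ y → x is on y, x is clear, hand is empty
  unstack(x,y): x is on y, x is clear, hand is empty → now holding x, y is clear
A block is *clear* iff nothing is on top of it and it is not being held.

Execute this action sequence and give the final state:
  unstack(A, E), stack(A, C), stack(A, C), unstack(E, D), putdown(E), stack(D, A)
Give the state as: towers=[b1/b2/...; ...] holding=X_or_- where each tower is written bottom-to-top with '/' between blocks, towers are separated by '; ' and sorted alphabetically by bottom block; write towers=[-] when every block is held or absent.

step 1 (unstack(A, E)): towers=[B/D/E; C] holding=A
step 2 (stack(A, C)): towers=[B/D/E; C/A] holding=-
step 3 (stack(A, C)) [no-op]: towers=[B/D/E; C/A] holding=-
step 4 (unstack(E, D)): towers=[B/D; C/A] holding=E
step 5 (putdown(E)): towers=[B/D; C/A; E] holding=-
step 6 (stack(D, A)) [no-op]: towers=[B/D; C/A; E] holding=-

towers=[B/D; C/A; E] holding=-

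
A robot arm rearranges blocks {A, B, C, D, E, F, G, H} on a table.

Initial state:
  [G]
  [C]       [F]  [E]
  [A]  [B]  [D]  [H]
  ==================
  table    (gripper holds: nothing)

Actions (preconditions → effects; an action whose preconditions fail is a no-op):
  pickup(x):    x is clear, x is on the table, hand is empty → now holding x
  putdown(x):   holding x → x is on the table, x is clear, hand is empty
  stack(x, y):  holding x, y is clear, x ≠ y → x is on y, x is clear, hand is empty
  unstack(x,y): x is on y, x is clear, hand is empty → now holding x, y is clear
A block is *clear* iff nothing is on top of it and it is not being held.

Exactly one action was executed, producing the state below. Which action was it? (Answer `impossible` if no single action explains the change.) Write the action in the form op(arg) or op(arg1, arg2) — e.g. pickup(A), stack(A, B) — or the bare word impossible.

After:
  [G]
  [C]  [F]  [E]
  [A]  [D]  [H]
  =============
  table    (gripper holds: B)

pickup(B)

target: towers=[A/C/G; D/F; H/E] holding=B
     unstack(G, C) → towers=[A/C; B; D/F; H/E] holding=G
     unstack(E, H) → towers=[A/C/G; B; D/F; H] holding=E
         pickup(B) → towers=[A/C/G; D/F; H/E] holding=B  ← match
     unstack(F, D) → towers=[A/C/G; B; D; H/E] holding=F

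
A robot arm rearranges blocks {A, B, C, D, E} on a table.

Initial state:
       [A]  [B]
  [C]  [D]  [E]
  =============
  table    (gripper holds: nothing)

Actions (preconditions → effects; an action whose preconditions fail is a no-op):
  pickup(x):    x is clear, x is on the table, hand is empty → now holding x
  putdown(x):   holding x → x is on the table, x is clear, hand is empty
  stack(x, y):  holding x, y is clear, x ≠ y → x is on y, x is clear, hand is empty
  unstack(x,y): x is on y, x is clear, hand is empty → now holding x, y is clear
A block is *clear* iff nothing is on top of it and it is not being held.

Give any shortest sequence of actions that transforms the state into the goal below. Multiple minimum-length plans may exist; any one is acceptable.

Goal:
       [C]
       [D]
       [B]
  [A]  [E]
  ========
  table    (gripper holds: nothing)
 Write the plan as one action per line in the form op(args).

step 1 (unstack(A, D)): towers=[C; D; E/B] holding=A
step 2 (putdown(A)): towers=[A; C; D; E/B] holding=-
step 3 (pickup(D)): towers=[A; C; E/B] holding=D
step 4 (stack(D, B)): towers=[A; C; E/B/D] holding=-
step 5 (pickup(C)): towers=[A; E/B/D] holding=C
step 6 (stack(C, D)): towers=[A; E/B/D/C] holding=-
goal check: towers=[A; E/B/D/C] holding=- — reached (length 6, optimal by BFS)

unstack(A, D)
putdown(A)
pickup(D)
stack(D, B)
pickup(C)
stack(C, D)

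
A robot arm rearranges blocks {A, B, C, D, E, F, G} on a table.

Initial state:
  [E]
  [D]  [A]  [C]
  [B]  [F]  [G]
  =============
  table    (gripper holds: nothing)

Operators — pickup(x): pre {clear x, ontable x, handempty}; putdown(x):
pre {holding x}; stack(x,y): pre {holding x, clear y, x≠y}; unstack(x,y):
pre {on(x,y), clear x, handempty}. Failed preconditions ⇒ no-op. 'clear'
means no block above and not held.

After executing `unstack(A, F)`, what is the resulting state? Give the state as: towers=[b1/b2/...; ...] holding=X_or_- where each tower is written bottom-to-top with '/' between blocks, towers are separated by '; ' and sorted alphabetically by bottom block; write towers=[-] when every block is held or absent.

before: towers=[B/D/E; F/A; G/C] holding=-
pre[unstack(A, F)]: on(A,F) ok, clear(A) ok, handempty ok
all met → apply unstack(A, F)
after:  towers=[B/D/E; F; G/C] holding=A

towers=[B/D/E; F; G/C] holding=A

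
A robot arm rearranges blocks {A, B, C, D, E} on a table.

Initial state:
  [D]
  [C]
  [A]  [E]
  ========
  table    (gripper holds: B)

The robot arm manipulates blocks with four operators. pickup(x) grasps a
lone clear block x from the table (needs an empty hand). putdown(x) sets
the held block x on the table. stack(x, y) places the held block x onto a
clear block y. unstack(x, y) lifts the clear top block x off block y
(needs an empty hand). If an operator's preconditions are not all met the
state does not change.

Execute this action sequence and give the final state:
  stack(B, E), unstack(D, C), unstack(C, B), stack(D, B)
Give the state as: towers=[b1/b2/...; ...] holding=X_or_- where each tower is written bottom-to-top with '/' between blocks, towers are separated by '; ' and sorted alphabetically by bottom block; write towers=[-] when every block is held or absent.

step 1 (stack(B, E)): towers=[A/C/D; E/B] holding=-
step 2 (unstack(D, C)): towers=[A/C; E/B] holding=D
step 3 (unstack(C, B)) [no-op]: towers=[A/C; E/B] holding=D
step 4 (stack(D, B)): towers=[A/C; E/B/D] holding=-

towers=[A/C; E/B/D] holding=-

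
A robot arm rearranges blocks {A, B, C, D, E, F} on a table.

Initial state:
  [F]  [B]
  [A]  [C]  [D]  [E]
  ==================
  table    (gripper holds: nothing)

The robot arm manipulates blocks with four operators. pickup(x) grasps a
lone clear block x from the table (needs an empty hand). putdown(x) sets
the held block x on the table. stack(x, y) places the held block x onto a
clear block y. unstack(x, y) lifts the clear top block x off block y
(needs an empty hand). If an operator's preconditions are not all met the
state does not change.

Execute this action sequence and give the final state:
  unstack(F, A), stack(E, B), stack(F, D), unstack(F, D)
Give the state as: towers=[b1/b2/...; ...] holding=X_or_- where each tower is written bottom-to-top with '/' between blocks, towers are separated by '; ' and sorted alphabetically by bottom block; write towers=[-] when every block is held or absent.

towers=[A; C/B; D; E] holding=F

step 1 (unstack(F, A)): towers=[A; C/B; D; E] holding=F
step 2 (stack(E, B)) [no-op]: towers=[A; C/B; D; E] holding=F
step 3 (stack(F, D)): towers=[A; C/B; D/F; E] holding=-
step 4 (unstack(F, D)): towers=[A; C/B; D; E] holding=F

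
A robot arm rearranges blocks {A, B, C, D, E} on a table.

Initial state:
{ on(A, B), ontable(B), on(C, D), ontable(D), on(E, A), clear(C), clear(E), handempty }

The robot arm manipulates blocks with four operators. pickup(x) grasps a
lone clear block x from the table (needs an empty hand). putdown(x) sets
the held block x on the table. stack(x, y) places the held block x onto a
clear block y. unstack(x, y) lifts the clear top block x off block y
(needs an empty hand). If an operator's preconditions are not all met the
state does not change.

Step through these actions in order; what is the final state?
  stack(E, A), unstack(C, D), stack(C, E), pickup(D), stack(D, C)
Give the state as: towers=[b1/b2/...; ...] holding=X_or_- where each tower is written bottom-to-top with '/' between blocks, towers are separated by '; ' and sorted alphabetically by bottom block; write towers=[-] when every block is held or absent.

towers=[B/A/E/C/D] holding=-

step 1 (stack(E, A)) [no-op]: towers=[B/A/E; D/C] holding=-
step 2 (unstack(C, D)): towers=[B/A/E; D] holding=C
step 3 (stack(C, E)): towers=[B/A/E/C; D] holding=-
step 4 (pickup(D)): towers=[B/A/E/C] holding=D
step 5 (stack(D, C)): towers=[B/A/E/C/D] holding=-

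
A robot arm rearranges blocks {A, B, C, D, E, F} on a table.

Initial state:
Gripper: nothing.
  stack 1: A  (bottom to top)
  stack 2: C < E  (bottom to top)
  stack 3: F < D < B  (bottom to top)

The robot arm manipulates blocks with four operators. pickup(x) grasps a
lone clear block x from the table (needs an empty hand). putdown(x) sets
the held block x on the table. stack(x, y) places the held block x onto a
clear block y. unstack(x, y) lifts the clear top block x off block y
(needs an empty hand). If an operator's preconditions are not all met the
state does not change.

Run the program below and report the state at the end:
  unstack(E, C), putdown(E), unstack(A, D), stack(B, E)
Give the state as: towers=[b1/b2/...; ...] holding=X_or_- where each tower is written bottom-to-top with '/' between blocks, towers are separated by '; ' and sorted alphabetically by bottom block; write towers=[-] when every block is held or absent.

step 1 (unstack(E, C)): towers=[A; C; F/D/B] holding=E
step 2 (putdown(E)): towers=[A; C; E; F/D/B] holding=-
step 3 (unstack(A, D)) [no-op]: towers=[A; C; E; F/D/B] holding=-
step 4 (stack(B, E)) [no-op]: towers=[A; C; E; F/D/B] holding=-

towers=[A; C; E; F/D/B] holding=-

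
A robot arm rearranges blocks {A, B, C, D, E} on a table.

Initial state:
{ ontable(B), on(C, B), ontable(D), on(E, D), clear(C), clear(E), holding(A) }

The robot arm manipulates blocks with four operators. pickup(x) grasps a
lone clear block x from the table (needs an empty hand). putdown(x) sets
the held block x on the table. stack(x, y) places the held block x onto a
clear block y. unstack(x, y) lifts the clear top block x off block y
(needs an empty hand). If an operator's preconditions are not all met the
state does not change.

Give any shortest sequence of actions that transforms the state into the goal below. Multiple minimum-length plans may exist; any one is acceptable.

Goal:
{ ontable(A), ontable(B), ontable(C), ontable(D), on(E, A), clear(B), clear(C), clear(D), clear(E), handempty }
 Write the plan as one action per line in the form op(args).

step 1 (putdown(A)): towers=[A; B/C; D/E] holding=-
step 2 (unstack(E, D)): towers=[A; B/C; D] holding=E
step 3 (stack(E, A)): towers=[A/E; B/C; D] holding=-
step 4 (unstack(C, B)): towers=[A/E; B; D] holding=C
step 5 (putdown(C)): towers=[A/E; B; C; D] holding=-
goal check: towers=[A/E; B; C; D] holding=- — reached (length 5, optimal by BFS)

putdown(A)
unstack(E, D)
stack(E, A)
unstack(C, B)
putdown(C)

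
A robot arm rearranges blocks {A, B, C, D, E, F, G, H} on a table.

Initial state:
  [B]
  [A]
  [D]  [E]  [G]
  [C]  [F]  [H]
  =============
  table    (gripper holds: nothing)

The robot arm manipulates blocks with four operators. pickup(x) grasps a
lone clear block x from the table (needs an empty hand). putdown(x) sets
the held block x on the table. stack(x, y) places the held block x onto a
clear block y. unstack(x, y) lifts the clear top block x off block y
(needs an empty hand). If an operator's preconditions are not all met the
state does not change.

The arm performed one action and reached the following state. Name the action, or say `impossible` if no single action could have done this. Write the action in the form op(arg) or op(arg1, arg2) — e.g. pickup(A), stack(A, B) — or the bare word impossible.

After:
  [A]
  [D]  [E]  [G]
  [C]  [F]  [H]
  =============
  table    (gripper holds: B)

target: towers=[C/D/A; F/E; H/G] holding=B
     unstack(G, H) → towers=[C/D/A/B; F/E; H] holding=G
     unstack(E, F) → towers=[C/D/A/B; F; H/G] holding=E
     unstack(B, A) → towers=[C/D/A; F/E; H/G] holding=B  ← match

unstack(B, A)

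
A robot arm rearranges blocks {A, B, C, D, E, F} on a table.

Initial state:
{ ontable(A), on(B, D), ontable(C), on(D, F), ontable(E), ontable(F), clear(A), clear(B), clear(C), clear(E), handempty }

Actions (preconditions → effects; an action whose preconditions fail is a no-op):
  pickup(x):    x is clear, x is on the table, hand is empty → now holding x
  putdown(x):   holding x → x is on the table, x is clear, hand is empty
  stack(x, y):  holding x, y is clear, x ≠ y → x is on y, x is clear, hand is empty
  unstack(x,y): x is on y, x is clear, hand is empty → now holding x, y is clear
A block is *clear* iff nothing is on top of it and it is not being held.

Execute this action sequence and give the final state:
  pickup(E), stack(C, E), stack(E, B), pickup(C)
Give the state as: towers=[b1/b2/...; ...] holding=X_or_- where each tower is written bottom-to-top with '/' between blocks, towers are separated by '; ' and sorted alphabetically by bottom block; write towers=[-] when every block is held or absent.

step 1 (pickup(E)): towers=[A; C; F/D/B] holding=E
step 2 (stack(C, E)) [no-op]: towers=[A; C; F/D/B] holding=E
step 3 (stack(E, B)): towers=[A; C; F/D/B/E] holding=-
step 4 (pickup(C)): towers=[A; F/D/B/E] holding=C

towers=[A; F/D/B/E] holding=C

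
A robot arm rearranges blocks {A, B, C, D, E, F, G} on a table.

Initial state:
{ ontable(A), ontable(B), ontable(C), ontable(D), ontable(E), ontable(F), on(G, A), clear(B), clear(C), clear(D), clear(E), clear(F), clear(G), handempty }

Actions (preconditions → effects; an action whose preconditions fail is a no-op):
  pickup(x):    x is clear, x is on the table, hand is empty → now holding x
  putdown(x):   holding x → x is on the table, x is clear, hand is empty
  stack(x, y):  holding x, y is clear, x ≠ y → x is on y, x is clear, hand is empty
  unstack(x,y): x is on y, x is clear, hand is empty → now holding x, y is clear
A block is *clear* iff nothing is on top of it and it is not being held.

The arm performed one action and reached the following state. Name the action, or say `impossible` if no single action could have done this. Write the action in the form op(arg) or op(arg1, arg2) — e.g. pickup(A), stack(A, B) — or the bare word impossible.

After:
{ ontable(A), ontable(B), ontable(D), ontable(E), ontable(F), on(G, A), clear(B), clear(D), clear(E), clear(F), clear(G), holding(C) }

target: towers=[A/G; B; D; E; F] holding=C
         pickup(B) → towers=[A/G; C; D; E; F] holding=B
         pickup(F) → towers=[A/G; B; C; D; E] holding=F
     unstack(G, A) → towers=[A; B; C; D; E; F] holding=G
         pickup(D) → towers=[A/G; B; C; E; F] holding=D
         pickup(E) → towers=[A/G; B; C; D; F] holding=E
         pickup(C) → towers=[A/G; B; D; E; F] holding=C  ← match

pickup(C)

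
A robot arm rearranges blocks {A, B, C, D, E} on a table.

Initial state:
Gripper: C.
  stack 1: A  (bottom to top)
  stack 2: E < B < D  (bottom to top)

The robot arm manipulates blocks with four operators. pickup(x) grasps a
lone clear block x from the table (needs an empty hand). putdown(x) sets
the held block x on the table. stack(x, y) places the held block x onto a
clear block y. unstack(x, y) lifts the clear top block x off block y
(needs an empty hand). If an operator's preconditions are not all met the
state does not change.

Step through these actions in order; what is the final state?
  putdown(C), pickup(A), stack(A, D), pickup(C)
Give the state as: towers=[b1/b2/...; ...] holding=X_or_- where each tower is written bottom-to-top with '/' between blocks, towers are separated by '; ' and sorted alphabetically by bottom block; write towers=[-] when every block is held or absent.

towers=[E/B/D/A] holding=C

step 1 (putdown(C)): towers=[A; C; E/B/D] holding=-
step 2 (pickup(A)): towers=[C; E/B/D] holding=A
step 3 (stack(A, D)): towers=[C; E/B/D/A] holding=-
step 4 (pickup(C)): towers=[E/B/D/A] holding=C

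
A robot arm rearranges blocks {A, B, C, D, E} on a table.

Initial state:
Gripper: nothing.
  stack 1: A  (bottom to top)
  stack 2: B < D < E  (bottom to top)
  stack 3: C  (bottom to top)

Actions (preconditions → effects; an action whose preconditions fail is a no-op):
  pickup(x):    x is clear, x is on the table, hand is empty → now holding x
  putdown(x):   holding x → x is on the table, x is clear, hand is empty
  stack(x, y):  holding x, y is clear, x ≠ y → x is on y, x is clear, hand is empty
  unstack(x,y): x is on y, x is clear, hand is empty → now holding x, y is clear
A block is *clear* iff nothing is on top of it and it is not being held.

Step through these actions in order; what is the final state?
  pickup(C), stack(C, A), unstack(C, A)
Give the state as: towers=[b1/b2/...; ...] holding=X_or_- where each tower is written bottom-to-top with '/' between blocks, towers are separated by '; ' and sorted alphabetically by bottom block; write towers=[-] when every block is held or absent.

towers=[A; B/D/E] holding=C

step 1 (pickup(C)): towers=[A; B/D/E] holding=C
step 2 (stack(C, A)): towers=[A/C; B/D/E] holding=-
step 3 (unstack(C, A)): towers=[A; B/D/E] holding=C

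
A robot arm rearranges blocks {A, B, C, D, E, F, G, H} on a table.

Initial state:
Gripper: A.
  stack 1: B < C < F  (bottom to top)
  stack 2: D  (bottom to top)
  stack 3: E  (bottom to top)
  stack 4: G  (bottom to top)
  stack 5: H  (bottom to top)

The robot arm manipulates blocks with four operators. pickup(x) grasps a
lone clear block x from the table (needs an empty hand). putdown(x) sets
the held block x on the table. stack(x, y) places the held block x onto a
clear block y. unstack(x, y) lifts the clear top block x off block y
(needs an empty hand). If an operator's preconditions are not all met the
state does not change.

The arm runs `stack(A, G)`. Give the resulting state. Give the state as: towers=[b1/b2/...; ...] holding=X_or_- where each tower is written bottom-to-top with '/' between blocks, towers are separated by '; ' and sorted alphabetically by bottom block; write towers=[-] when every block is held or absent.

before: towers=[B/C/F; D; E; G; H] holding=A
pre[stack(A, G)]: holding(A) yes, clear(G) yes, A≠G yes
all met → apply stack(A, G)
after:  towers=[B/C/F; D; E; G/A; H] holding=-

towers=[B/C/F; D; E; G/A; H] holding=-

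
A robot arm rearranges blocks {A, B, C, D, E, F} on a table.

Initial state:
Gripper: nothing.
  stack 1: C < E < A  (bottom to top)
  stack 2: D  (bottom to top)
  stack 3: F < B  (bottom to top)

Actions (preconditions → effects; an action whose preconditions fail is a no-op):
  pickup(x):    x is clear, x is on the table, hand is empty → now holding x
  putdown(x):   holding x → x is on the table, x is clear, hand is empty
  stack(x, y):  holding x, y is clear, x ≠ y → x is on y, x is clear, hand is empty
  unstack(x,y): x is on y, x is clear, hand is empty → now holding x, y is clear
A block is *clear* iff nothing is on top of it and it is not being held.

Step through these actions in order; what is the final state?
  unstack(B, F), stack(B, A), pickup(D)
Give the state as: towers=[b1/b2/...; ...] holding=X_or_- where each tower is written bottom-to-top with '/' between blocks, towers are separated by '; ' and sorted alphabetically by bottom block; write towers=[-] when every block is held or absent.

towers=[C/E/A/B; F] holding=D

step 1 (unstack(B, F)): towers=[C/E/A; D; F] holding=B
step 2 (stack(B, A)): towers=[C/E/A/B; D; F] holding=-
step 3 (pickup(D)): towers=[C/E/A/B; F] holding=D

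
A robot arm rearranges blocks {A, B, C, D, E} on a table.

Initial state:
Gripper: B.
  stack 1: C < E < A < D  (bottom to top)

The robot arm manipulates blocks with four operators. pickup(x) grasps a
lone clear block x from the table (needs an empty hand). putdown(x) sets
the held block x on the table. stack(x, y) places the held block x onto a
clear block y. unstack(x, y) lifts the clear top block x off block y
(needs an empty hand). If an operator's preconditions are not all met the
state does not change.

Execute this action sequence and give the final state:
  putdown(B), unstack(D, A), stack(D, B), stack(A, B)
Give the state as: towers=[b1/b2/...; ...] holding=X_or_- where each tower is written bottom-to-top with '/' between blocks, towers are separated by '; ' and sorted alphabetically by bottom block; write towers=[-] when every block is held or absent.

towers=[B/D; C/E/A] holding=-

step 1 (putdown(B)): towers=[B; C/E/A/D] holding=-
step 2 (unstack(D, A)): towers=[B; C/E/A] holding=D
step 3 (stack(D, B)): towers=[B/D; C/E/A] holding=-
step 4 (stack(A, B)) [no-op]: towers=[B/D; C/E/A] holding=-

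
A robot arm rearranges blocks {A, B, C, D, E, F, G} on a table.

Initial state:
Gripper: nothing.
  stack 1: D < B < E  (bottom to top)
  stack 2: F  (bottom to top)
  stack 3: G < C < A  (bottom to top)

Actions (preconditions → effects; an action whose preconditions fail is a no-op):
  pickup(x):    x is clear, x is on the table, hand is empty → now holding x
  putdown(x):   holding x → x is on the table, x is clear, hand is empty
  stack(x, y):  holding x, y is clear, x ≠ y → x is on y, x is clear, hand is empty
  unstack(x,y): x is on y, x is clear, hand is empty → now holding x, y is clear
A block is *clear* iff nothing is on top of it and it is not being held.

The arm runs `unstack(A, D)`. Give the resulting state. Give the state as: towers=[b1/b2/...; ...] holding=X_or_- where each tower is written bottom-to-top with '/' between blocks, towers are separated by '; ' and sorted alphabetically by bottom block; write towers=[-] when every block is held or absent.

towers=[D/B/E; F; G/C/A] holding=-

before: towers=[D/B/E; F; G/C/A] holding=-
pre[unstack(A, D)]: on(A,D) no, clear(A) yes, handempty yes
on(A,D) unmet → unstack(A, D) is a no-op
after:  towers=[D/B/E; F; G/C/A] holding=-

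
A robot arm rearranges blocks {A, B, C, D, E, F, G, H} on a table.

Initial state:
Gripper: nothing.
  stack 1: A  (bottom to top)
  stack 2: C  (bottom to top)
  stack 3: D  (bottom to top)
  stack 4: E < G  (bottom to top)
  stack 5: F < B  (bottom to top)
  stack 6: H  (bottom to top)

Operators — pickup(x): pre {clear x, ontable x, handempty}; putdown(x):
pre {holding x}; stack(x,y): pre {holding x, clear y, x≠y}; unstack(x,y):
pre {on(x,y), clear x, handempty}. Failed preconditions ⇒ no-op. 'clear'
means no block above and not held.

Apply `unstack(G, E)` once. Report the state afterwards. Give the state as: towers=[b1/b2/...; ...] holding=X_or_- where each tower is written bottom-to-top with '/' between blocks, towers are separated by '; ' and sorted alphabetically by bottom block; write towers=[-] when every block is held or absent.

before: towers=[A; C; D; E/G; F/B; H] holding=-
pre[unstack(G, E)]: on(G,E) yes, clear(G) yes, handempty yes
all met → apply unstack(G, E)
after:  towers=[A; C; D; E; F/B; H] holding=G

towers=[A; C; D; E; F/B; H] holding=G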